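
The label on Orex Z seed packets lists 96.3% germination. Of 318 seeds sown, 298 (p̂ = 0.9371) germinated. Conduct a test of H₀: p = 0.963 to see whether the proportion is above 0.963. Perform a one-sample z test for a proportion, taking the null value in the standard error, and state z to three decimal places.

z = -2.446

p̂ = 298/318 ≈ 0.937107.
Standard error under H₀: √(0.963×0.037/318) = 0.010585.
z = (0.937107 − 0.963)/0.010585 = -0.025893/0.010585 = -2.446.
p-value = P(Z > -2.446) ≈ 0.9928.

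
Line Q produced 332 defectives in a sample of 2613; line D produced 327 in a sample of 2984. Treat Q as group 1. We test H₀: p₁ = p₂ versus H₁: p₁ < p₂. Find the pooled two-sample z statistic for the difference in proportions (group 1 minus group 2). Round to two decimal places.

z = 2.02

p̂₁ = 332/2613 ≈ 0.12706, p̂₂ = 327/2984 ≈ 0.10958.
Pooled p̂ = (332+327)/(2613+2984) = 659/5597 = 0.11774.
SE = √(0.103879 × 0.000717823) = 0.00864.
z = (0.12706 − 0.10958)/0.00864 = 0.01748/0.00864 = 2.02.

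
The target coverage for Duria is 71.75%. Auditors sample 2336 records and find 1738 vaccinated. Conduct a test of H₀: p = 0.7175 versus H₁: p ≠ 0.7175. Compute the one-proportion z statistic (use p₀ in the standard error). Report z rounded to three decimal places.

z = 2.846

p̂ = 1738/2336 = 0.744007.
Under H₀, SE = √(0.7175·0.2825/2336) = √(8.67696e-05) = 0.009315.
z = (0.744007 − 0.7175)/0.009315 = 0.026507/0.009315 = 2.846.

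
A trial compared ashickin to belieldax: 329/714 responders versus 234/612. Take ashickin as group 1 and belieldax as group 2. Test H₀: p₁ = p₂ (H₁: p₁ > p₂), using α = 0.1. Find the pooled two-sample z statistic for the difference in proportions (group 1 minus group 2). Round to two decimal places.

p̂₁ = 329/714 = 0.4608, p̂₂ = 234/612 = 0.3824.
Pooled p̂ = (329+234)/(714+612) = 563/1326 = 0.4246.
SE = √(0.244313 × 0.00303455) = 0.0272.
z = (0.4608 − 0.3824)/0.0272 = 0.0784/0.0272 = 2.88.
p-value = P(Z > 2.881) ≈ 0.0020; since p < α = 0.1, reject H₀.

z = 2.88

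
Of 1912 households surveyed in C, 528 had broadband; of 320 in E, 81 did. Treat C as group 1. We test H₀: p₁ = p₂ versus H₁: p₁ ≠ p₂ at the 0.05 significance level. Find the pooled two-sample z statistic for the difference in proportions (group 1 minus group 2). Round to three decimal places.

z = 0.856

p̂₁ = 528/1912 = 0.27615, p̂₂ = 81/320 = 0.25312.
Pooled p̂ = (528+81)/(1912+320) = 609/2232 = 0.27285.
SE = √(p̂(1−p̂)(1/n₁+1/n₂)) = √(0.27285·0.72715·0.00364801) = √(0.000723775) = 0.02690.
z = (0.27615 − 0.25312)/0.02690 = 0.02303/0.02690 = 0.856.
Two-sided p-value ≈ 2·Φ(−0.856) = 0.3921, so at α = 0.05 we fail to reject H₀.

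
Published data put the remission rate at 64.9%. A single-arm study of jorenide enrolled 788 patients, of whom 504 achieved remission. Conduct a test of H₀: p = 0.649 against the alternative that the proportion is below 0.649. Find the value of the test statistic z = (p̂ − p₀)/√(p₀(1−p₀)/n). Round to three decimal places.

z = -0.553

p̂ = 504/788 ≈ 0.639594.
Standard error under H₀: √(0.649×0.351/788) = 0.017003.
z = (0.639594 − 0.649)/0.017003 = -0.009406/0.017003 = -0.553.
p-value = P(Z < -0.553) ≈ 0.2901.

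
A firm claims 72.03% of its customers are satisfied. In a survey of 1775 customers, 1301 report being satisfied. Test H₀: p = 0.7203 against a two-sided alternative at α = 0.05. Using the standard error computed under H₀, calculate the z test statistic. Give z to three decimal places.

p̂ = 1301/1775 = 0.732958.
SE = √(p₀(1−p₀)/n) = √(0.20147/1775) = 0.010654.
z = (0.732958 − 0.7203)/0.010654 = 0.012658/0.010654 = 1.188.
Two-sided p-value ≈ 2·Φ(−1.188) = 0.2348, so at α = 0.05 we fail to reject H₀.

z = 1.188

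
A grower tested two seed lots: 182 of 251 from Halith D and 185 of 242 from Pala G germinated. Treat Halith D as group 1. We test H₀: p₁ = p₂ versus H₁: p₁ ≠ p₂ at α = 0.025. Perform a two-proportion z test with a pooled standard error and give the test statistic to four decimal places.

z = -1.0017

p̂₁ = 182/251 = 0.725100, p̂₂ = 185/242 = 0.764463.
Pooled p̂ = (182+185)/(251+242) = 367/493 = 0.744422.
SE = √(0.190258 × 0.0081163) = 0.039296.
z = (0.725100 − 0.764463)/0.039296 = -0.039363/0.039296 = -1.0017.
p-value = 2·P(Z > 1.002) ≈ 0.3165; since p > α = 0.025, fail to reject H₀.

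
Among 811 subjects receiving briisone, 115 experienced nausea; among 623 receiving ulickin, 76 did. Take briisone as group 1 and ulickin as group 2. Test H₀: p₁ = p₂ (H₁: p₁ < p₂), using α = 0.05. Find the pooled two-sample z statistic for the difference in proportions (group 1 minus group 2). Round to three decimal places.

z = 1.094

p̂₁ = 115/811 = 0.14180, p̂₂ = 76/623 = 0.12199.
Pooled p̂ = (115+76)/(811+623) = 191/1434 = 0.13319.
SE = √(p̂(1−p̂)(1/n₁+1/n₂)) = √(0.13319·0.86681·0.00283818) = √(0.000327677) = 0.01810.
z = (0.14180 − 0.12199)/0.01810 = 0.01981/0.01810 = 1.094.
p-value = P(Z < 1.094) ≈ 0.8631; since p > α = 0.05, fail to reject H₀.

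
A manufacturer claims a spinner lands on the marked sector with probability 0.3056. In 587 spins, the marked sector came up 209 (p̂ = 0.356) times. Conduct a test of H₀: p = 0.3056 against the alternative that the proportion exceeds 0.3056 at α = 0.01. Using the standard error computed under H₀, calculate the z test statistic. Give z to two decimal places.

p̂ = 209/587 = 0.3560.
Standard error under H₀: √(0.3056×0.6944/587) = 0.0190.
z = (0.3560 − 0.3056)/0.0190 = 0.0504/0.0190 = 2.65.
p-value = P(Z > 2.653) ≈ 0.0040; since p < α = 0.01, reject H₀.

z = 2.65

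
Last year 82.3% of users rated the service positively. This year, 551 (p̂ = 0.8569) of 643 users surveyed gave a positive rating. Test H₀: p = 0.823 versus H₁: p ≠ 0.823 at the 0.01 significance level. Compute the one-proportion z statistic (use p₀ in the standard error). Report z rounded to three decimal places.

p̂ = 551/643 = 0.85692.
Under H₀, SE = √(0.823·0.177/643) = √(0.000226549) = 0.01505.
z = (0.85692 − 0.823)/0.01505 = 0.03392/0.01505 = 2.254.
Two-sided p-value ≈ 2·Φ(−2.254) = 0.0242. With α = 0.01, fail to reject H₀.

z = 2.254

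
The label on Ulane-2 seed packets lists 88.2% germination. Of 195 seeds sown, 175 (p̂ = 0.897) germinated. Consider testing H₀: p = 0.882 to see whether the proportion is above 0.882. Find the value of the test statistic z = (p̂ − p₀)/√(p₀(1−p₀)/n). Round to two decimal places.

z = 0.67

p̂ = 175/195 = 0.8974.
Under H₀, SE = √(0.882·0.118/195) = √(0.000533723) = 0.0231.
z = (0.8974 − 0.882)/0.0231 = 0.0154/0.0231 = 0.67.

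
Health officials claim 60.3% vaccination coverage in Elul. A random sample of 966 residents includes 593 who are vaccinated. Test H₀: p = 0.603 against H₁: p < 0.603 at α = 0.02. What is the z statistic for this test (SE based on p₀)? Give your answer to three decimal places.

z = 0.691

p̂ = 593/966 ≈ 0.61387.
Standard error under H₀: √(0.603×0.397/966) = 0.01574.
z = (0.61387 − 0.603)/0.01574 = 0.01087/0.01574 = 0.691.
p-value = P(Z < 0.691) ≈ 0.7551. With α = 0.02, fail to reject H₀.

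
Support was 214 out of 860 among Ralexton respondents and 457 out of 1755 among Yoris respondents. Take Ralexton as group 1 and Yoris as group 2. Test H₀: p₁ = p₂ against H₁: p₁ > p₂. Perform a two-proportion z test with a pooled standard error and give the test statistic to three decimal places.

z = -0.636

p̂₁ = 214/860 ≈ 0.24884, p̂₂ = 457/1755 ≈ 0.26040.
Pooled p̂ = (214+457)/(860+1755) = 671/2615 = 0.25660.
SE = √(p̂(1−p̂)(1/n₁+1/n₂)) = √(0.25660·0.74340·0.00173259) = √(0.0003305) = 0.01818.
z = (0.24884 − 0.26040)/0.01818 = -0.01156/0.01818 = -0.636.
p-value = P(Z > -0.636) ≈ 0.7376.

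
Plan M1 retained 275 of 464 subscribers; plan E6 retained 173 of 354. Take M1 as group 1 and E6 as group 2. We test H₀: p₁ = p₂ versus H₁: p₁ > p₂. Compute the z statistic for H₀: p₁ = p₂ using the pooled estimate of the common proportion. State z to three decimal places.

p̂₁ = 275/464 = 0.59267, p̂₂ = 173/354 = 0.48870.
Pooled p̂ = (275+173)/(464+354) = 448/818 = 0.54768.
SE = √(0.247727 × 0.00498003) = 0.03512.
z = (0.59267 − 0.48870)/0.03512 = 0.10397/0.03512 = 2.960.

z = 2.960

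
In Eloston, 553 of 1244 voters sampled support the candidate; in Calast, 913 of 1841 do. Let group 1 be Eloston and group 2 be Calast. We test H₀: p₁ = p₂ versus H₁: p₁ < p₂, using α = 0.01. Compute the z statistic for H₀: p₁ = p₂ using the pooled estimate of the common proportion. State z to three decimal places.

z = -2.804

p̂₁ = 553/1244 ≈ 0.44453, p̂₂ = 913/1841 ≈ 0.49593.
Pooled p̂ = (553+913)/(1244+1841) = 1466/3085 = 0.47520.
SE = √(p̂(1−p̂)(1/n₁+1/n₂)) = √(0.47520·0.52480·0.00134704) = √(0.000335932) = 0.01833.
z = (0.44453 − 0.49593)/0.01833 = -0.05140/0.01833 = -2.804.
p-value = P(Z < -2.804) ≈ 0.0025; since p < α = 0.01, reject H₀.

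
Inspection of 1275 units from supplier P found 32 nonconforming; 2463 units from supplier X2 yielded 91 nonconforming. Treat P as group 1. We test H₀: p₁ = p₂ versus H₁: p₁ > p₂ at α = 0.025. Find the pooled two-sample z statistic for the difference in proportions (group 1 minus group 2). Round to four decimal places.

z = -1.9252

p̂₁ = 32/1275 ≈ 0.0250980, p̂₂ = 91/2463 ≈ 0.0369468.
Pooled p̂ = (32+91)/(1275+2463) = 123/3738 = 0.0329053.
SE = √(p̂(1−p̂)(1/n₁+1/n₂)) = √(0.0329053·0.9670947·0.00119032) = √(3.78791e-05) = 0.0061546.
z = (0.0250980 − 0.0369468)/0.0061546 = -0.0118488/0.0061546 = -1.9252.
p-value = P(Z > -1.925) ≈ 0.9729, so at α = 0.025 we fail to reject H₀.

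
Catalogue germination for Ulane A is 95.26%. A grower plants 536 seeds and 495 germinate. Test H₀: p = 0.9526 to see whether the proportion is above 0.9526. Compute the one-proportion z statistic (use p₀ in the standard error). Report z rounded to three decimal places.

z = -3.170

p̂ = 495/536 ≈ 0.923507.
Standard error under H₀: √(0.9526×0.0474/536) = 0.009178.
z = (0.923507 − 0.9526)/0.009178 = -0.029093/0.009178 = -3.170.
p-value = P(Z > -3.170) ≈ 0.9992.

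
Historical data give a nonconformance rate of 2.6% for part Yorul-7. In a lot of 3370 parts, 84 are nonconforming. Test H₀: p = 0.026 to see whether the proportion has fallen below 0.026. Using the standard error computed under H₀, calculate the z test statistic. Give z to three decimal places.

z = -0.392

p̂ = 84/3370 = 0.024926.
SE = √(p₀(1−p₀)/n) = √(0.025324/3370) = 0.002741.
z = (0.024926 − 0.026)/0.002741 = -0.001074/0.002741 = -0.392.
p-value = P(Z < -0.392) ≈ 0.3476.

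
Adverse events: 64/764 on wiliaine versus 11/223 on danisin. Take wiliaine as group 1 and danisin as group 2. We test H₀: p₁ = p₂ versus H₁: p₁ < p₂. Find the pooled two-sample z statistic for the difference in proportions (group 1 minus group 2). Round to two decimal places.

z = 1.71

p̂₁ = 64/764 ≈ 0.0838, p̂₂ = 11/223 ≈ 0.0493.
Pooled p̂ = (64+11)/(764+223) = 75/987 = 0.0760.
SE = √(p̂(1−p̂)(1/n₁+1/n₂)) = √(0.0760·0.9240·0.00579321) = √(0.000406762) = 0.0202.
z = (0.0838 − 0.0493)/0.0202 = 0.0345/0.0202 = 1.71.
p-value = P(Z < 1.708) ≈ 0.9562.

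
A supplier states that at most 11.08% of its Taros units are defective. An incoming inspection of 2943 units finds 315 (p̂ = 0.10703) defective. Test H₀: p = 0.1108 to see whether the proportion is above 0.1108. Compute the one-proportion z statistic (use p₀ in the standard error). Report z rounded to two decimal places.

z = -0.65

p̂ = 315/2943 = 0.10703.
SE = √(p₀(1−p₀)/n) = √(0.098523/2943) = 0.00579.
z = (0.10703 − 0.1108)/0.00579 = -0.00377/0.00579 = -0.65.
p-value = P(Z > -0.651) ≈ 0.7425.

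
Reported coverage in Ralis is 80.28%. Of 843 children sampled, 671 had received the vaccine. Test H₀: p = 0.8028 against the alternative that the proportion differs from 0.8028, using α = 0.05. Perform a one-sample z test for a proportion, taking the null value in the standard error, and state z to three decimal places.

z = -0.499

p̂ = 671/843 = 0.79597.
Under H₀, SE = √(0.8028·0.1972/843) = √(0.000187796) = 0.01370.
z = (0.79597 − 0.8028)/0.01370 = -0.00683/0.01370 = -0.499.
p-value = 2·P(Z > 0.499) ≈ 0.6180; since p > α = 0.05, fail to reject H₀.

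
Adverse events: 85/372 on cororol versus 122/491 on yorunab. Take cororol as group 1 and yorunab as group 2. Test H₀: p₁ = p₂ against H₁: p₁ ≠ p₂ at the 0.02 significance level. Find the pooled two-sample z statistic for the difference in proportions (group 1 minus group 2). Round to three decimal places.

z = -0.681

p̂₁ = 85/372 ≈ 0.22849, p̂₂ = 122/491 ≈ 0.24847.
Pooled p̂ = (85+122)/(372+491) = 207/863 = 0.23986.
SE = √(p̂(1−p̂)(1/n₁+1/n₂)) = √(0.23986·0.76014·0.00472483) = √(0.000861468) = 0.02935.
z = (0.22849 − 0.24847)/0.02935 = -0.01998/0.02935 = -0.681.
p-value = 2·P(Z > 0.681) ≈ 0.4961; since p > α = 0.02, fail to reject H₀.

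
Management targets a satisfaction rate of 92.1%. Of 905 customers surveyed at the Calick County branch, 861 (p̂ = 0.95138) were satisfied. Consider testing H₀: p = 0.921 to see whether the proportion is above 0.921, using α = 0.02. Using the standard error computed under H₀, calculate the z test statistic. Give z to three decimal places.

z = 3.388

p̂ = 861/905 = 0.951381.
Under H₀, SE = √(0.921·0.079/905) = √(8.03967e-05) = 0.008966.
z = (0.951381 − 0.921)/0.008966 = 0.030381/0.008966 = 3.388.
p-value = P(Z > 3.388) ≈ 0.0004. With α = 0.02, reject H₀.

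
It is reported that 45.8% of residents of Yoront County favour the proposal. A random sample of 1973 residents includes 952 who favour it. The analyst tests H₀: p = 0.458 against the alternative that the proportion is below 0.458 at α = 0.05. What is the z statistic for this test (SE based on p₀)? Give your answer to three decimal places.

z = 2.185

p̂ = 952/1973 ≈ 0.482514.
Standard error under H₀: √(0.458×0.542/1973) = 0.011217.
z = (0.482514 − 0.458)/0.011217 = 0.024514/0.011217 = 2.185.
p-value = P(Z < 2.185) ≈ 0.9856; since p > α = 0.05, fail to reject H₀.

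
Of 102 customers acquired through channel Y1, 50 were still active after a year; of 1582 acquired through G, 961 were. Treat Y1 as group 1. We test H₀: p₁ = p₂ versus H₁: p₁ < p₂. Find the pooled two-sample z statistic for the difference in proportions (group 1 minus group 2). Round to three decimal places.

z = -2.343

p̂₁ = 50/102 ≈ 0.49020, p̂₂ = 961/1582 ≈ 0.60746.
Pooled p̂ = (50+961)/(102+1582) = 1011/1684 = 0.60036.
SE = √(p̂(1−p̂)(1/n₁+1/n₂)) = √(0.60036·0.39964·0.010436) = √(0.0025039) = 0.05004.
z = (0.49020 − 0.60746)/0.05004 = -0.11726/0.05004 = -2.343.
p-value = P(Z < -2.343) ≈ 0.0096.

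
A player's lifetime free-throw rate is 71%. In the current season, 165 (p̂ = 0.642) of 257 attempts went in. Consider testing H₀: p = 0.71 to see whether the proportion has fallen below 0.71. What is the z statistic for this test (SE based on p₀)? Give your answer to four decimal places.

z = -2.4016

p̂ = 165/257 ≈ 0.642023.
SE = √(p₀(1−p₀)/n) = √(0.2059/257) = 0.028305.
z = (0.642023 − 0.71)/0.028305 = -0.067977/0.028305 = -2.4016.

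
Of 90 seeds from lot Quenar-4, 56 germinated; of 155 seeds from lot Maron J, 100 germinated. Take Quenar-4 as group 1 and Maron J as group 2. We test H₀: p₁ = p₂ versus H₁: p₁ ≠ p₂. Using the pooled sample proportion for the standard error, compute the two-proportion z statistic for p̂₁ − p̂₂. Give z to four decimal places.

p̂₁ = 56/90 ≈ 0.622222, p̂₂ = 100/155 ≈ 0.645161.
Pooled p̂ = (56+100)/(90+155) = 156/245 = 0.636735.
SE = √(0.231304 × 0.0175627) = 0.063736.
z = (0.622222 − 0.645161)/0.063736 = -0.022939/0.063736 = -0.3599.

z = -0.3599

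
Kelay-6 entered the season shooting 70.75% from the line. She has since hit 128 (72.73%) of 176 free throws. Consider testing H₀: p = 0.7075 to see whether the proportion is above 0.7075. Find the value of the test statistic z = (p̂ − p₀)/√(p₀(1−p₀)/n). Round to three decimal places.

p̂ = 128/176 = 0.72727.
SE = √(p₀(1−p₀)/n) = √(0.20694/176) = 0.03429.
z = (0.72727 − 0.7075)/0.03429 = 0.01977/0.03429 = 0.577.

z = 0.577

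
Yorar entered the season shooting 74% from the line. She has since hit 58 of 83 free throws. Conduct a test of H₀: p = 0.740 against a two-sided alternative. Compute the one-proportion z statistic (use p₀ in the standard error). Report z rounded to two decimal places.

z = -0.86

p̂ = 58/83 ≈ 0.6988.
SE = √(p₀(1−p₀)/n) = √(0.1924/83) = 0.0481.
z = (0.6988 − 0.74)/0.0481 = -0.0412/0.0481 = -0.86.
Two-sided p-value ≈ 2·Φ(−0.856) = 0.3921.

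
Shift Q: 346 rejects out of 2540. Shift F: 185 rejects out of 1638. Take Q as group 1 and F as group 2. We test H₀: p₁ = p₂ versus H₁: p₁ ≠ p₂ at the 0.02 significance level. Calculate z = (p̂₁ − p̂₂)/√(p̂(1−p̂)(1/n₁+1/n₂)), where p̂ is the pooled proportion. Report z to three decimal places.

z = 2.205

p̂₁ = 346/2540 = 0.136220, p̂₂ = 185/1638 = 0.112943.
Pooled p̂ = (346+185)/(2540+1638) = 531/4178 = 0.127094.
SE = √(0.110941 × 0.0010042) = 0.010555.
z = (0.136220 − 0.112943)/0.010555 = 0.023277/0.010555 = 2.205.
p-value = 2·P(Z > 2.205) ≈ 0.0274; since p > α = 0.02, fail to reject H₀.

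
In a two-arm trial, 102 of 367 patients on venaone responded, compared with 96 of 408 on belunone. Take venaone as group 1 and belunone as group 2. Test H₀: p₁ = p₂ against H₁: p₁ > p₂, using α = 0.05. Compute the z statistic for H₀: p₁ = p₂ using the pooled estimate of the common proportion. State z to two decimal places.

p̂₁ = 102/367 ≈ 0.2779, p̂₂ = 96/408 ≈ 0.2353.
Pooled p̂ = (102+96)/(367+408) = 198/775 = 0.2555.
SE = √(0.190212 × 0.00517578) = 0.0314.
z = (0.2779 − 0.2353)/0.0314 = 0.0426/0.0314 = 1.36.
p-value = P(Z > 1.359) ≈ 0.0871; since p > α = 0.05, fail to reject H₀.

z = 1.36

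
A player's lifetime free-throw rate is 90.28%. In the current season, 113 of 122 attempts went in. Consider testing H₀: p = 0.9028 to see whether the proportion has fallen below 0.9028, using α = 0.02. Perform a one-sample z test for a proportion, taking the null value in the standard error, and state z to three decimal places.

p̂ = 113/122 = 0.92623.
Standard error under H₀: √(0.9028×0.0972/122) = 0.02682.
z = (0.92623 − 0.9028)/0.02682 = 0.02343/0.02682 = 0.874.
p-value = P(Z < 0.874) ≈ 0.8088; since p > α = 0.02, fail to reject H₀.

z = 0.874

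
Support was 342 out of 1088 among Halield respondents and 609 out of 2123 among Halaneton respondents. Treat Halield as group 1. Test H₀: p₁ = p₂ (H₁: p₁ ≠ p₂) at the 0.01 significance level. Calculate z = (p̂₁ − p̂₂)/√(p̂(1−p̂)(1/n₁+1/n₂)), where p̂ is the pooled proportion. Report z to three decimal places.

z = 1.614

p̂₁ = 342/1088 = 0.314338, p̂₂ = 609/2123 = 0.286858.
Pooled p̂ = (342+609)/(1088+2123) = 951/3211 = 0.296169.
SE = √(p̂(1−p̂)(1/n₁+1/n₂)) = √(0.296169·0.703831·0.00139015) = √(0.000289781) = 0.017023.
z = (0.314338 − 0.286858)/0.017023 = 0.027480/0.017023 = 1.614.
p-value = 2·P(Z > 1.614) ≈ 0.1065. With α = 0.01, fail to reject H₀.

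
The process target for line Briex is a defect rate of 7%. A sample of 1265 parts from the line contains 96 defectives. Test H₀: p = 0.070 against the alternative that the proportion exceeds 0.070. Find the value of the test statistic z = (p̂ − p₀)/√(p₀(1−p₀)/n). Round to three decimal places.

p̂ = 96/1265 ≈ 0.07589.
Under H₀, SE = √(0.07·0.93/1265) = √(5.14625e-05) = 0.00717.
z = (0.07589 − 0.07)/0.00717 = 0.00589/0.00717 = 0.821.
p-value = P(Z > 0.821) ≈ 0.2058.

z = 0.821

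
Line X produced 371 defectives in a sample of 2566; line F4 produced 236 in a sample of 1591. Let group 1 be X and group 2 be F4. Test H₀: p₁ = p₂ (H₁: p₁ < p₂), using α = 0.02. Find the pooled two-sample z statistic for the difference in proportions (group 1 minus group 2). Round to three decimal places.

z = -0.333

p̂₁ = 371/2566 = 0.14458, p̂₂ = 236/1591 = 0.14833.
Pooled p̂ = (371+236)/(2566+1591) = 607/4157 = 0.14602.
SE = √(p̂(1−p̂)(1/n₁+1/n₂)) = √(0.14602·0.85398·0.00101825) = √(0.000126973) = 0.01127.
z = (0.14458 − 0.14833)/0.01127 = -0.00375/0.01127 = -0.333.
p-value = P(Z < -0.333) ≈ 0.3696, so at α = 0.02 we fail to reject H₀.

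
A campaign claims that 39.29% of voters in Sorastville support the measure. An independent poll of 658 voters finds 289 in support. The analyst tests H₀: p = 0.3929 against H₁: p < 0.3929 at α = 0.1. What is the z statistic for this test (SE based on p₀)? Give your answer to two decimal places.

z = 2.43

p̂ = 289/658 ≈ 0.43921.
Standard error under H₀: √(0.3929×0.6071/658) = 0.01904.
z = (0.43921 − 0.3929)/0.01904 = 0.04631/0.01904 = 2.43.
p-value = P(Z < 2.432) ≈ 0.9925, so at α = 0.1 we fail to reject H₀.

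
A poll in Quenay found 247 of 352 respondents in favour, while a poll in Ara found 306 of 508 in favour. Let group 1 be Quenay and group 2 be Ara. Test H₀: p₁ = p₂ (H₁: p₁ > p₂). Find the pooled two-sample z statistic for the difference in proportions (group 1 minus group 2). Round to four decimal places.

z = 2.9899

p̂₁ = 247/352 ≈ 0.701705, p̂₂ = 306/508 ≈ 0.602362.
Pooled p̂ = (247+306)/(352+508) = 553/860 = 0.643023.
SE = √(0.229544 × 0.00480941) = 0.033226.
z = (0.701705 − 0.602362)/0.033226 = 0.099343/0.033226 = 2.9899.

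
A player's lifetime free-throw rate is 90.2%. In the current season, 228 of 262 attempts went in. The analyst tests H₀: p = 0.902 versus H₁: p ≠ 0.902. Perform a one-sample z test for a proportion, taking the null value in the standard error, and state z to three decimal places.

z = -1.730

p̂ = 228/262 = 0.870229.
SE = √(p₀(1−p₀)/n) = √(0.088396/262) = 0.018368.
z = (0.870229 − 0.902)/0.018368 = -0.031771/0.018368 = -1.730.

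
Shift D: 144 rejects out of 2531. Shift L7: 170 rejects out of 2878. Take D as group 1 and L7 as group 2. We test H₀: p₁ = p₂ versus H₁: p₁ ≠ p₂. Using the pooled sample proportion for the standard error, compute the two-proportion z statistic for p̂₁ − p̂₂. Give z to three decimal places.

p̂₁ = 144/2531 ≈ 0.056895, p̂₂ = 170/2878 ≈ 0.059069.
Pooled p̂ = (144+170)/(2531+2878) = 314/5409 = 0.058051.
SE = √(0.0546814 × 0.000742564) = 0.006372.
z = (0.056895 − 0.059069)/0.006372 = -0.002174/0.006372 = -0.341.

z = -0.341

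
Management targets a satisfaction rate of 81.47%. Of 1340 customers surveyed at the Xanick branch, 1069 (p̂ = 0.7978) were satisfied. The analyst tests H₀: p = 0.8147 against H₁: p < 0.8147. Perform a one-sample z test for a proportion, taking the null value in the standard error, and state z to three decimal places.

p̂ = 1069/1340 = 0.797761.
Under H₀, SE = √(0.8147·0.1853/1340) = √(0.00011266) = 0.010614.
z = (0.797761 − 0.8147)/0.010614 = -0.016939/0.010614 = -1.596.

z = -1.596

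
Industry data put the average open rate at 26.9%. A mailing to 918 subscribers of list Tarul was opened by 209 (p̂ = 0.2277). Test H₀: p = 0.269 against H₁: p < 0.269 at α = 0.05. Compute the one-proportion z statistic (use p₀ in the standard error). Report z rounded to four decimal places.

p̂ = 209/918 = 0.2276688.
SE = √(p₀(1−p₀)/n) = √(0.19664/918) = 0.0146357.
z = (0.2276688 − 0.269)/0.0146357 = -0.0413312/0.0146357 = -2.8240.
p-value = P(Z < -2.824) ≈ 0.0024. With α = 0.05, reject H₀.

z = -2.8240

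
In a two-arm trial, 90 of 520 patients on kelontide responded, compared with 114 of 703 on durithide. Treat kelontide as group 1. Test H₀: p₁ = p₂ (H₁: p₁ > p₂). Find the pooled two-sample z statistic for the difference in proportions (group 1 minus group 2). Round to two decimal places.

p̂₁ = 90/520 = 0.17308, p̂₂ = 114/703 = 0.16216.
Pooled p̂ = (90+114)/(520+703) = 204/1223 = 0.16680.
SE = √(0.13898 × 0.00334555) = 0.02156.
z = (0.17308 − 0.16216)/0.02156 = 0.01092/0.02156 = 0.51.
p-value = P(Z > 0.506) ≈ 0.3064.

z = 0.51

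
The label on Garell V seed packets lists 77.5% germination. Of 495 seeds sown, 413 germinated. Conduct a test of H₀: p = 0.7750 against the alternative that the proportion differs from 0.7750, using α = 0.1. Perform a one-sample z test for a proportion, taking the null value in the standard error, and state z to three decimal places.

p̂ = 413/495 ≈ 0.834343.
SE = √(p₀(1−p₀)/n) = √(0.17437/495) = 0.018769.
z = (0.834343 − 0.775)/0.018769 = 0.059343/0.018769 = 3.162.
p-value = 2·P(Z > 3.162) ≈ 0.0016; since p < α = 0.1, reject H₀.

z = 3.162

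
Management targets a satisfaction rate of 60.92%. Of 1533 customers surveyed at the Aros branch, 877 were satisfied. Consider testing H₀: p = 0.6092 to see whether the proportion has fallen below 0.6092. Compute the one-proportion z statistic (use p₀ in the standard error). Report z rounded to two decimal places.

p̂ = 877/1533 ≈ 0.57208.
SE = √(p₀(1−p₀)/n) = √(0.23808/1533) = 0.01246.
z = (0.57208 − 0.6092)/0.01246 = -0.03712/0.01246 = -2.98.

z = -2.98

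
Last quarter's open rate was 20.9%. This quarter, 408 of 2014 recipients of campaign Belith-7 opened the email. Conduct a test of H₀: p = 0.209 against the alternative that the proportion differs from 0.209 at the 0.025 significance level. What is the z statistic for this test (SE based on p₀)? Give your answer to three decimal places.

z = -0.708

p̂ = 408/2014 = 0.202582.
Standard error under H₀: √(0.209×0.791/2014) = 0.009060.
z = (0.202582 − 0.209)/0.009060 = -0.006418/0.009060 = -0.708.
Two-sided p-value ≈ 2·Φ(−0.708) = 0.4787. With α = 0.025, fail to reject H₀.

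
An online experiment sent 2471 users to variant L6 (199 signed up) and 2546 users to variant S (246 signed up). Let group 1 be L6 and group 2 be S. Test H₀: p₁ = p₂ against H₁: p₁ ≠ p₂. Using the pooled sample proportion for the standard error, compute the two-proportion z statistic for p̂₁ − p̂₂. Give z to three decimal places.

z = -2.004

p̂₁ = 199/2471 ≈ 0.08053, p̂₂ = 246/2546 ≈ 0.09662.
Pooled p̂ = (199+246)/(2471+2546) = 445/5017 = 0.08870.
SE = √(0.080831 × 0.000797467) = 0.00803.
z = (0.08053 − 0.09662)/0.00803 = -0.01609/0.00803 = -2.004.
Two-sided p-value ≈ 2·Φ(−2.004) = 0.0451.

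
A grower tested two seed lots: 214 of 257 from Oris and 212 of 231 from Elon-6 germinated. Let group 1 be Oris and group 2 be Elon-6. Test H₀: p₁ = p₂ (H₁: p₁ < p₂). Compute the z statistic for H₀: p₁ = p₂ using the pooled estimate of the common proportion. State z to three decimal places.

z = -2.817

p̂₁ = 214/257 ≈ 0.832685, p̂₂ = 212/231 ≈ 0.917749.
Pooled p̂ = (214+212)/(257+231) = 426/488 = 0.872951.
SE = √(0.110908 × 0.00822005) = 0.030194.
z = (0.832685 − 0.917749)/0.030194 = -0.085064/0.030194 = -2.817.
p-value = P(Z < -2.817) ≈ 0.0024.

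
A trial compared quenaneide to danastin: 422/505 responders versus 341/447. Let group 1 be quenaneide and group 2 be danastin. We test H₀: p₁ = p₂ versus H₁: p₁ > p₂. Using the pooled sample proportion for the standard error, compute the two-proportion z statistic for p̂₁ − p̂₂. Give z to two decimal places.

z = 2.81

p̂₁ = 422/505 = 0.8356, p̂₂ = 341/447 = 0.7629.
Pooled p̂ = (422+341)/(505+447) = 763/952 = 0.8015.
SE = √(p̂(1−p̂)(1/n₁+1/n₂)) = √(0.8015·0.1985·0.00421733) = √(0.000671043) = 0.0259.
z = (0.8356 − 0.7629)/0.0259 = 0.0727/0.0259 = 2.81.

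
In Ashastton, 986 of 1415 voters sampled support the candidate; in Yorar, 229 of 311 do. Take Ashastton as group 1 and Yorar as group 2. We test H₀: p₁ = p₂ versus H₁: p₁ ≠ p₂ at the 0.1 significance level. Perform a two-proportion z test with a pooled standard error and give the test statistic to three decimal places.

p̂₁ = 986/1415 = 0.69682, p̂₂ = 229/311 = 0.73633.
Pooled p̂ = (986+229)/(1415+311) = 1215/1726 = 0.70394.
SE = √(p̂(1−p̂)(1/n₁+1/n₂)) = √(0.70394·0.29606·0.00392215) = √(0.000817409) = 0.02859.
z = (0.69682 − 0.73633)/0.02859 = -0.03951/0.02859 = -1.382.
Two-sided p-value ≈ 2·Φ(−1.382) = 0.1669; since p > α = 0.1, fail to reject H₀.

z = -1.382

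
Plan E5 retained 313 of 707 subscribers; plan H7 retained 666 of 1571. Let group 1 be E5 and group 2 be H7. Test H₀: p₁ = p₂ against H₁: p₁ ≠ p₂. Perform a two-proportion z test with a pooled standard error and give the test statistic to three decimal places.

p̂₁ = 313/707 = 0.44272, p̂₂ = 666/1571 = 0.42393.
Pooled p̂ = (313+666)/(707+1571) = 979/2278 = 0.42976.
SE = √(p̂(1−p̂)(1/n₁+1/n₂)) = √(0.42976·0.57024·0.00205096) = √(0.000502623) = 0.02242.
z = (0.44272 − 0.42393)/0.02242 = 0.01879/0.02242 = 0.838.

z = 0.838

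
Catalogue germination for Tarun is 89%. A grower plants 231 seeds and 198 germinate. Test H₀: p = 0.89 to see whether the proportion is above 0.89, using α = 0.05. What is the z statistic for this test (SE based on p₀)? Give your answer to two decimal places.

z = -1.60

p̂ = 198/231 ≈ 0.8571.
Under H₀, SE = √(0.89·0.11/231) = √(0.00042381) = 0.0206.
z = (0.8571 − 0.89)/0.0206 = -0.0329/0.0206 = -1.60.
p-value = P(Z > -1.596) ≈ 0.9448. With α = 0.05, fail to reject H₀.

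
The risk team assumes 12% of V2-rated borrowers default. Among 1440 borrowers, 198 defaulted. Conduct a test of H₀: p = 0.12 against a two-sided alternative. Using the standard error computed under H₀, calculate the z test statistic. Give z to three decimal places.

z = 2.044

p̂ = 198/1440 = 0.13750.
Standard error under H₀: √(0.12×0.88/1440) = 0.00856.
z = (0.13750 − 0.12)/0.00856 = 0.01750/0.00856 = 2.044.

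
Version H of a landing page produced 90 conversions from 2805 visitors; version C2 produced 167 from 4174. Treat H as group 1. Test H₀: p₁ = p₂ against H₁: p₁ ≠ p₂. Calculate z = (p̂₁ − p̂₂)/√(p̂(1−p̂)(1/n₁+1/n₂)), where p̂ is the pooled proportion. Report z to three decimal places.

z = -1.723

p̂₁ = 90/2805 = 0.032086, p̂₂ = 167/4174 = 0.040010.
Pooled p̂ = (90+167)/(2805+4174) = 257/6979 = 0.036825.
SE = √(0.0354687 × 0.000596085) = 0.004598.
z = (0.032086 − 0.040010)/0.004598 = -0.007924/0.004598 = -1.723.
Two-sided p-value ≈ 2·Φ(−1.723) = 0.0848.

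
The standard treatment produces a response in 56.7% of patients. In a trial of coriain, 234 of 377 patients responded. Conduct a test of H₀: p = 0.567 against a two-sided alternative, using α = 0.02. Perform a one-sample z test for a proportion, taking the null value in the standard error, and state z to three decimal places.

p̂ = 234/377 = 0.62069.
SE = √(p₀(1−p₀)/n) = √(0.24551/377) = 0.02552.
z = (0.62069 − 0.567)/0.02552 = 0.05369/0.02552 = 2.104.
p-value = 2·P(Z > 2.104) ≈ 0.0354, so at α = 0.02 we fail to reject H₀.

z = 2.104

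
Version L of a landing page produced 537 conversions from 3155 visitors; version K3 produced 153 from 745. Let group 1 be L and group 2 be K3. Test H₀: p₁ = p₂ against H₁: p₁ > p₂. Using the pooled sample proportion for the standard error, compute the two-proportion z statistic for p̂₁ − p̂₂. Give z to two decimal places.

z = -2.26

p̂₁ = 537/3155 ≈ 0.17021, p̂₂ = 153/745 ≈ 0.20537.
Pooled p̂ = (537+153)/(3155+745) = 690/3900 = 0.17692.
SE = √(0.145621 × 0.00165924) = 0.01554.
z = (0.17021 − 0.20537)/0.01554 = -0.03516/0.01554 = -2.26.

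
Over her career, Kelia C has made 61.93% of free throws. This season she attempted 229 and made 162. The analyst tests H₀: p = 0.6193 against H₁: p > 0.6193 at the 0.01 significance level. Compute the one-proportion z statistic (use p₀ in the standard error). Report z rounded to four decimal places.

p̂ = 162/229 ≈ 0.707424.
Under H₀, SE = √(0.6193·0.3807/229) = √(0.00102955) = 0.032087.
z = (0.707424 − 0.6193)/0.032087 = 0.088124/0.032087 = 2.7464.
p-value = P(Z > 2.746) ≈ 0.0030; since p < α = 0.01, reject H₀.

z = 2.7464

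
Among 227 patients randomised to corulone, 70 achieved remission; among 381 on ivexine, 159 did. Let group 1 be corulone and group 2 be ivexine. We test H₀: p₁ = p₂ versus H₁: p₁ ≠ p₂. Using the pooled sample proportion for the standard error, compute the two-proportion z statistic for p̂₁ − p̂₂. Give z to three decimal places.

z = -2.682

p̂₁ = 70/227 = 0.30837, p̂₂ = 159/381 = 0.41732.
Pooled p̂ = (70+159)/(227+381) = 229/608 = 0.37664.
SE = √(p̂(1−p̂)(1/n₁+1/n₂)) = √(0.37664·0.62336·0.00702996) = √(0.00165052) = 0.04063.
z = (0.30837 − 0.41732)/0.04063 = -0.10895/0.04063 = -2.682.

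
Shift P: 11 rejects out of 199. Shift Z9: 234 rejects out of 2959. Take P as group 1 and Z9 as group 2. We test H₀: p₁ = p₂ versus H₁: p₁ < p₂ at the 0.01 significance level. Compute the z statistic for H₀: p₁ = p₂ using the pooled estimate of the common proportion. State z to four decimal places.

z = -1.2151

p̂₁ = 11/199 = 0.055276, p̂₂ = 234/2959 = 0.079081.
Pooled p̂ = (11+234)/(199+2959) = 245/3158 = 0.077581.
SE = √(0.071562 × 0.00536308) = 0.019591.
z = (0.055276 − 0.079081)/0.019591 = -0.023805/0.019591 = -1.2151.
p-value = P(Z < -1.215) ≈ 0.1122; since p > α = 0.01, fail to reject H₀.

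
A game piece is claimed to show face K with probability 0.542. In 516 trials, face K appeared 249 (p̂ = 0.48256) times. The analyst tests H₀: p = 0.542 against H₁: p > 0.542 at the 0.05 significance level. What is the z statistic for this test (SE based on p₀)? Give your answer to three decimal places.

p̂ = 249/516 ≈ 0.48256.
SE = √(p₀(1−p₀)/n) = √(0.24824/516) = 0.02193.
z = (0.48256 − 0.542)/0.02193 = -0.05944/0.02193 = -2.710.
p-value = P(Z > -2.710) ≈ 0.9966. With α = 0.05, fail to reject H₀.

z = -2.710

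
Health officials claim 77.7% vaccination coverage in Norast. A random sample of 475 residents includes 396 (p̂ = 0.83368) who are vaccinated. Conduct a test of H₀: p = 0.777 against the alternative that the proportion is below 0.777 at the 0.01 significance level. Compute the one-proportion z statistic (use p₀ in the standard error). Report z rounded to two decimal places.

p̂ = 396/475 ≈ 0.8337.
SE = √(p₀(1−p₀)/n) = √(0.17327/475) = 0.0191.
z = (0.8337 − 0.777)/0.0191 = 0.0567/0.0191 = 2.97.
p-value = P(Z < 2.968) ≈ 0.9985; since p > α = 0.01, fail to reject H₀.

z = 2.97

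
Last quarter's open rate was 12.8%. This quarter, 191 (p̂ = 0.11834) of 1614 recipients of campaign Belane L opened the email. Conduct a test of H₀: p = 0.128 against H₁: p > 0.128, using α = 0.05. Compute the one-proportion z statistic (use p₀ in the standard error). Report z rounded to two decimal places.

z = -1.16

p̂ = 191/1614 = 0.11834.
SE = √(p₀(1−p₀)/n) = √(0.11162/1614) = 0.00832.
z = (0.11834 − 0.128)/0.00832 = -0.00966/0.00832 = -1.16.
p-value = P(Z > -1.162) ≈ 0.8773; since p > α = 0.05, fail to reject H₀.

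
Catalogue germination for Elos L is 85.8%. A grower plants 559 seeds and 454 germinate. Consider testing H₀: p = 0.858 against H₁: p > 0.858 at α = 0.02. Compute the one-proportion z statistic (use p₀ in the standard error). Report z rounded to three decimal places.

z = -3.105

p̂ = 454/559 = 0.812165.
SE = √(p₀(1−p₀)/n) = √(0.12184/559) = 0.014763.
z = (0.812165 − 0.858)/0.014763 = -0.045835/0.014763 = -3.105.
p-value = P(Z > -3.105) ≈ 0.9990. With α = 0.02, fail to reject H₀.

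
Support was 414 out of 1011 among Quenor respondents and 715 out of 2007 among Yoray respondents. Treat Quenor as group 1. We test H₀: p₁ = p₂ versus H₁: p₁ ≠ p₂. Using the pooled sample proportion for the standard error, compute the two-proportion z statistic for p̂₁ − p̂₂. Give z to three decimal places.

z = 2.853

p̂₁ = 414/1011 = 0.409496, p̂₂ = 715/2007 = 0.356253.
Pooled p̂ = (414+715)/(1011+2007) = 1129/3018 = 0.374089.
SE = √(0.234146 × 0.00148738) = 0.018662.
z = (0.409496 − 0.356253)/0.018662 = 0.053243/0.018662 = 2.853.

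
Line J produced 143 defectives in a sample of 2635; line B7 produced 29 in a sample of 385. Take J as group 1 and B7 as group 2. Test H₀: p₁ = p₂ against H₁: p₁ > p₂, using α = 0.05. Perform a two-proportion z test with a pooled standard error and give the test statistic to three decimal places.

z = -1.665

p̂₁ = 143/2635 ≈ 0.05427, p̂₂ = 29/385 ≈ 0.07532.
Pooled p̂ = (143+29)/(2635+385) = 172/3020 = 0.05695.
SE = √(0.0537099 × 0.00297691) = 0.01264.
z = (0.05427 − 0.07532)/0.01264 = -0.02105/0.01264 = -1.665.
p-value = P(Z > -1.665) ≈ 0.9521; since p > α = 0.05, fail to reject H₀.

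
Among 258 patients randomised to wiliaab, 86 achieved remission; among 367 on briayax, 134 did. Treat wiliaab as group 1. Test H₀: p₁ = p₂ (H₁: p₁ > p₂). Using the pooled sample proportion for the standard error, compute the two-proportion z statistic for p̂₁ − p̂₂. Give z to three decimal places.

z = -0.819

p̂₁ = 86/258 ≈ 0.33333, p̂₂ = 134/367 ≈ 0.36512.
Pooled p̂ = (86+134)/(258+367) = 220/625 = 0.35200.
SE = √(0.228096 × 0.00660076) = 0.03880.
z = (0.33333 − 0.36512)/0.03880 = -0.03179/0.03880 = -0.819.
p-value = P(Z > -0.819) ≈ 0.7937.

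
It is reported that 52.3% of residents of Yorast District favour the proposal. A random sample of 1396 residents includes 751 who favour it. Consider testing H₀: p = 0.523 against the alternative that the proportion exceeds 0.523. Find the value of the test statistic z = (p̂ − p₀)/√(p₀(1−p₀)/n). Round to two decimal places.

p̂ = 751/1396 = 0.5380.
SE = √(p₀(1−p₀)/n) = √(0.24947/1396) = 0.0134.
z = (0.5380 − 0.523)/0.0134 = 0.0150/0.0134 = 1.12.

z = 1.12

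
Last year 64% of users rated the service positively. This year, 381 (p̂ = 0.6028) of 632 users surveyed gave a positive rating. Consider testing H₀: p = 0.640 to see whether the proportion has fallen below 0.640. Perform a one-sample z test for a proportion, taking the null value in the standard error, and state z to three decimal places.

p̂ = 381/632 ≈ 0.60285.
Standard error under H₀: √(0.64×0.36/632) = 0.01909.
z = (0.60285 − 0.64)/0.01909 = -0.03715/0.01909 = -1.946.

z = -1.946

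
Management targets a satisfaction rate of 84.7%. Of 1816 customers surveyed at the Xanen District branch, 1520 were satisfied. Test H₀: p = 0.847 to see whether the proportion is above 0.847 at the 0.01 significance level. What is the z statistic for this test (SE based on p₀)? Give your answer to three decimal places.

z = -1.183

p̂ = 1520/1816 = 0.83700.
Standard error under H₀: √(0.847×0.153/1816) = 0.00845.
z = (0.83700 − 0.847)/0.00845 = -0.01000/0.00845 = -1.183.
p-value = P(Z > -1.183) ≈ 0.8816; since p > α = 0.01, fail to reject H₀.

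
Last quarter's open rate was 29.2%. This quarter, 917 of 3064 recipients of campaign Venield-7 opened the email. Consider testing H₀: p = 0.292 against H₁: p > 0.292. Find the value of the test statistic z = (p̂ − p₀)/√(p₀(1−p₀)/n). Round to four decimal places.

p̂ = 917/3064 ≈ 0.299282.
Under H₀, SE = √(0.292·0.708/3064) = √(6.74726e-05) = 0.008214.
z = (0.299282 − 0.292)/0.008214 = 0.007282/0.008214 = 0.8865.
p-value = P(Z > 0.887) ≈ 0.1877.

z = 0.8865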